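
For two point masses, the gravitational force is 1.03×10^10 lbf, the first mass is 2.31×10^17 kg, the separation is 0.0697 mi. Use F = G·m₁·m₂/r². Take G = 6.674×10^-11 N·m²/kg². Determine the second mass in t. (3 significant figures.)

37400 t

Rearranging: m₂ = F·r²/(G·m₁).
F = 1.03×10^10 lbf = 4.582×10^10 N; m₁ = 2.31×10^17 kg; r = 0.0697 mi = 112.2 m; G = 6.674×10^-11 N·m²/kg².
m₂ = 3.739×10^7 kg
3.739×10^7 kg × (1 t / 1000 kg) = 37393 t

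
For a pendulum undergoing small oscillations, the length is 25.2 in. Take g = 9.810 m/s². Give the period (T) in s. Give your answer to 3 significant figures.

1.60 s

T is given directly by: T = 2π√(L/g).
L = 25.2 in = 0.6401 m; g = 9.810 m/s².
T = 1.605 s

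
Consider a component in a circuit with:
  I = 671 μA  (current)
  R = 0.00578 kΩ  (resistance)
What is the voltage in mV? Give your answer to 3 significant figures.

Directly: V = IR.
I = 671 μA = 6.710×10^-4 A; R = 0.00578 kΩ = 5.780 Ω.
V = 0.003878 V  (the unit combination reduces to kg·m²/(A·s³) = V)
0.003878 V × (1 mV / 0.001000 V) = 3.878 mV

3.88 mV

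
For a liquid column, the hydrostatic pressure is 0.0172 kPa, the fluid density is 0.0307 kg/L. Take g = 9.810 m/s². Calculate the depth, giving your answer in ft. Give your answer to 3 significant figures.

Solving P = ρ·g·h for h: h = P/(ρ·g).
P = 0.0172 kPa = 17.20 Pa; ρ = 0.0307 kg/L = 30.70 kg/m³; g = 9.810 m/s².
h = 0.05711 m
0.05711 m × (1 ft / 0.3048 m) = 0.1874 ft

0.187 ft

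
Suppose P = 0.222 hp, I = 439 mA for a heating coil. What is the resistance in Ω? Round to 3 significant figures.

Rearranging P = I²R for R: R = P/I².
P = 0.222 hp = 165.5 W; I = 439 mA = 0.4390 A.
R = 859.0 Ω

859 Ω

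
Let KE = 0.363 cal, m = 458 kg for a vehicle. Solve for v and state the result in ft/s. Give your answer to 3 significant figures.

Rearranging KE = ½mv² for v: v = √(2·KE/m).
KE = 0.363 cal = 1.519 J; m = 458 kg.
v = 0.08144 m/s
0.08144 m/s × (1 ft/s / 0.3048 m/s) = 0.2672 ft/s

0.267 ft/s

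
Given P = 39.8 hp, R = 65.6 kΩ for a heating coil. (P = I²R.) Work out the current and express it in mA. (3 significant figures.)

Rearranging: I = √(P/R).
P = 39.8 hp = 29679 W; R = 65.6 kΩ = 65600 Ω.
I = 0.6726 A
0.6726 A × (1 mA / 0.001000 A) = 672.6 mA

673 mA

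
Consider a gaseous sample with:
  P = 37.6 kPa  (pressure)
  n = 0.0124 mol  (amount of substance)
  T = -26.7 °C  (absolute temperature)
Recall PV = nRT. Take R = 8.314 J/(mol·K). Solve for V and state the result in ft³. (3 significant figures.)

0.0239 ft³

From the ideal-gas law: V = nRT/P.
P = 37.6 kPa = 37600 Pa; n = 0.0124 mol; T = -26.7 °C = 246.4 K; R = 8.314 J/(mol·K).
V = 6.757×10^-4 m³
6.757×10^-4 m³ × (1 ft³ / 0.02832 m³) = 0.02386 ft³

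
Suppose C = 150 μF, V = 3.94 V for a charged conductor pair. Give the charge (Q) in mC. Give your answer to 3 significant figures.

Solving C = Q/V for Q: Q = CV.
C = 150 μF = 1.500×10^-4 F; V = 3.94 V.
Q = 5.910×10^-4 C
5.910×10^-4 C × (1 mC / 0.001000 C) = 0.5910 mC

0.591 mC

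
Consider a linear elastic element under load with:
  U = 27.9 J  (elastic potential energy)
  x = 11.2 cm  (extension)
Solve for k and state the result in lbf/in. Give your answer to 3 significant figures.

Rearranging U = ½k·x² for k: k = 2U/x².
U = 27.9 J; x = 11.2 cm = 0.1120 m.
k = 4448 N/m
4448 N/m × (1 lbf/in / 175.1 N/m) = 25.40 lbf/in

25.4 lbf/in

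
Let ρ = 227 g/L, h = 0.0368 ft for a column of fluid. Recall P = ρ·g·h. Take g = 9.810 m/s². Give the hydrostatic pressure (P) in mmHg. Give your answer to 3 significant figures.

0.187 mmHg

P is given directly by: P = ρgh.
ρ = 227 g/L = 227.0 kg/m³; h = 0.0368 ft = 0.01122 m; g = 9.810 m/s².
P = 24.98 Pa
24.98 Pa × (1 mmHg / 133.3 Pa) = 0.1874 mmHg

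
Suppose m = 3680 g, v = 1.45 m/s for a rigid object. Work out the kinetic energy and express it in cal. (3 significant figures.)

KE is given directly by: KE = ½mv².
m = 3680 g = 3.680 kg; v = 1.45 m/s.
KE = 3.869 J
3.869 J × (1 cal / 4.184 J) = 0.9246 cal

0.925 cal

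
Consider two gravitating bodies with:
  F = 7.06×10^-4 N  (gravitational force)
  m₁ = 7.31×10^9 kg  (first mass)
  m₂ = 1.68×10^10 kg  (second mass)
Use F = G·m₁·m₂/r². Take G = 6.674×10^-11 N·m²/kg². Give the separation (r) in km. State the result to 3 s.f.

Rearranging F = G·m₁·m₂/r² for r: r = √(G·m₁m₂/F).
F = 7.06×10^-4 N; m₁ = 7.31×10^9 kg; m₂ = 1.68×10^10 kg; G = 6.674×10^-11 N·m²/kg².
r = 3.407×10^6 m
3.407×10^6 m × (1 km / 1000 m) = 3407 km

3410 km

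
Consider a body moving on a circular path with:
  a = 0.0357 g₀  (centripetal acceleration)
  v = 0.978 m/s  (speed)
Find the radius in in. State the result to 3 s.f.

Solving a = v²/r for r: r = v²/a.
a = 0.0357 g₀ = 0.3501 m/s²; v = 0.978 m/s.
r = 2.732 m
2.732 m × (1 in / 0.02540 m) = 107.6 in

108 in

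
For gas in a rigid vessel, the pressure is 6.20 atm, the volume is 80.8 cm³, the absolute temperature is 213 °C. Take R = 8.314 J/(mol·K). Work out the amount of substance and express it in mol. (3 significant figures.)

0.0126 mol

From the ideal-gas law: n = PV/(RT).
P = 6.20 atm = 6.282×10^5 Pa; V = 80.8 cm³ = 8.080×10^-5 m³; T = 213 °C = 486.1 K; R = 8.314 J/(mol·K).
n = 0.01256 mol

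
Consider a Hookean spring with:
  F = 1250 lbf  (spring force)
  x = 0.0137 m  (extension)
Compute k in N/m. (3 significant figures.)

Rearranging F = k·x for k: k = F/x.
F = 1250 lbf = 5560 N; x = 0.0137 m.
k = 4.059×10^5 N/m

4.06×10^5 N/m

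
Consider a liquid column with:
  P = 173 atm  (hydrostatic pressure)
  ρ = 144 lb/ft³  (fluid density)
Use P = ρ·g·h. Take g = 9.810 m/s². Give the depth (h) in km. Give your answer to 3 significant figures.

0.775 km

Rearranging: h = P/(ρ·g).
P = 173 atm = 1.753×10^7 Pa; ρ = 144 lb/ft³ = 2307 kg/m³; g = 9.810 m/s².
h = 774.7 m
774.7 m × (1 km / 1000 m) = 0.7747 km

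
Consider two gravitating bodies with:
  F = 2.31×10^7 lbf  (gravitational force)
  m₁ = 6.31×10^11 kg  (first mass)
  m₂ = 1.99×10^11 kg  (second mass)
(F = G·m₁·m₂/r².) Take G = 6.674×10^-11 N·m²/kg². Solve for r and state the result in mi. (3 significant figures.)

0.177 mi

From Newton's law of gravitation: r = √(G·m₁m₂/F).
F = 2.31×10^7 lbf = 1.028×10^8 N; m₁ = 6.31×10^11 kg; m₂ = 1.99×10^11 kg; G = 6.674×10^-11 N·m²/kg².
r = 285.6 m
285.6 m × (1 mi / 1609 m) = 0.1775 mi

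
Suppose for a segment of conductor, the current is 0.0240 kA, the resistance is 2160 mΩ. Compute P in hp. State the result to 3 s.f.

P is given directly by: P = I²R.
I = 0.0240 kA = 24.00 A; R = 2160 mΩ = 2.160 Ω.
P = 1244 W
1244 W × (1 hp / 745.7 W) = 1.668 hp

1.67 hp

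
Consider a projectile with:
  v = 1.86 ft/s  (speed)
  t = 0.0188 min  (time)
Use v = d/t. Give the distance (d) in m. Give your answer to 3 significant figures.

0.639 m

Solving v = d/t for d: d = v·t.
v = 1.86 ft/s = 0.5669 m/s; t = 0.0188 min = 1.128 s.
d = 0.6395 m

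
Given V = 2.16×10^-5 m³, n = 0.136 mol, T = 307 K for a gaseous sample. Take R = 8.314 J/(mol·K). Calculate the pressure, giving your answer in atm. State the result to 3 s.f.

From the ideal-gas law: P = nRT/V.
V = 2.16×10^-5 m³; n = 0.136 mol; T = 307 K; R = 8.314 J/(mol·K).
P = 1.607×10^7 Pa
1.607×10^7 Pa × (1 atm / 1.013×10^5 Pa) = 158.6 atm

159 atm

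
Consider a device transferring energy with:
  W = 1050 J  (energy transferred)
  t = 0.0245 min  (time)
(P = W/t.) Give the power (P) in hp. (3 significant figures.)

0.958 hp

Directly: P = W/t.
W = 1050 J; t = 0.0245 min = 1.470 s.
P = 714.3 W  (the unit combination reduces to kg·m²/s³ = W)
714.3 W × (1 hp / 745.7 W) = 0.9579 hp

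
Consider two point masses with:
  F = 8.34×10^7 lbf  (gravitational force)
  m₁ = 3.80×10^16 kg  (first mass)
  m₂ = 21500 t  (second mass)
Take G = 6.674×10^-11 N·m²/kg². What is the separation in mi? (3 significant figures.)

Rearranging F = G·m₁·m₂/r² for r: r = √(G·m₁m₂/F).
F = 8.34×10^7 lbf = 3.710×10^8 N; m₁ = 3.80×10^16 kg; m₂ = 21500 t = 2.150×10^7 kg; G = 6.674×10^-11 N·m²/kg².
r = 383.4 m
383.4 m × (1 mi / 1609 m) = 0.2382 mi

0.238 mi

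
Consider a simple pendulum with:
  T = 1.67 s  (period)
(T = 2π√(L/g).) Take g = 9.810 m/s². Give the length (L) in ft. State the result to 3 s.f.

Rearranging T = 2π√(L/g) for L: L = g·(T/2π)².
T = 1.67 s; g = 9.810 m/s².
L = 0.6930 m
0.6930 m × (1 ft / 0.3048 m) = 2.274 ft

2.27 ft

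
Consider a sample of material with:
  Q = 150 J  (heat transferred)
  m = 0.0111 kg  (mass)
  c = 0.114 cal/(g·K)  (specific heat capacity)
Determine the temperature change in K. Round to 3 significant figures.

Solving Q = m·c·ΔT for ΔT: ΔT = Q/(m·c).
Q = 150 J; m = 0.0111 kg; c = 0.114 cal/(g·K) = 477.0 J/(kg·K).
ΔT = 28.33 K

28.3 K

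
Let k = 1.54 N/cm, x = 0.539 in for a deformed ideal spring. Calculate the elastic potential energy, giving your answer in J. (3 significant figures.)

U is given directly by: U = ½kx².
k = 1.54 N/cm = 154.0 N/m; x = 0.539 in = 0.01369 m.
U = 0.01443 J  (the unit combination reduces to kg·m²/s² = J)

0.0144 J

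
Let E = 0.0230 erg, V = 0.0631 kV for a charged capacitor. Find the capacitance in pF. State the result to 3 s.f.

1.16 pF

Rearranging: C = 2E/V².
E = 0.0230 erg = 2.300×10^-9 J; V = 0.0631 kV = 63.10 V.
C = 1.155×10^-12 F
1.155×10^-12 F × (1 pF / 1.000×10^-12 F) = 1.155 pF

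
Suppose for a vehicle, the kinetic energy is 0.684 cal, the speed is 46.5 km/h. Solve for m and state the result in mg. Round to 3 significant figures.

34300 mg

Solving KE = ½mv² for m: m = 2·KE/v².
KE = 0.684 cal = 2.862 J; v = 46.5 km/h = 12.92 m/s.
m = 0.03431 kg
0.03431 kg × (1 mg / 1.000×10^-6 kg) = 34307 mg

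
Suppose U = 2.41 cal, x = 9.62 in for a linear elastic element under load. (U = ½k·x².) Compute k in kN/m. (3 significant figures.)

0.338 kN/m

Rearranging: k = 2U/x².
U = 2.41 cal = 10.08 J; x = 9.62 in = 0.2443 m.
k = 337.8 N/m
337.8 N/m × (1 kN/m / 1000 N/m) = 0.3378 kN/m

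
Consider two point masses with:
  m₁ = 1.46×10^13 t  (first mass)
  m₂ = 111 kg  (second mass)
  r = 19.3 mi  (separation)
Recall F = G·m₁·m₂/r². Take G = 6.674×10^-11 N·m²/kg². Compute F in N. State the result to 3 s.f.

0.112 N

F is given directly by: F = Gm₁m₂/r².
m₁ = 1.46×10^13 t = 1.460×10^16 kg; m₂ = 111 kg; r = 19.3 mi = 31060 m; G = 6.674×10^-11 N·m²/kg².
F = 0.1121 N  (the unit combination reduces to kg·m/s² = N)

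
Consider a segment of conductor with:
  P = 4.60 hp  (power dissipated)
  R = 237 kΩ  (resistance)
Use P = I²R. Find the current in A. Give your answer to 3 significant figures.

0.120 A

Solving P = I²R for I: I = √(P/R).
P = 4.60 hp = 3430 W; R = 237 kΩ = 2.370×10^5 Ω.
I = 0.1203 A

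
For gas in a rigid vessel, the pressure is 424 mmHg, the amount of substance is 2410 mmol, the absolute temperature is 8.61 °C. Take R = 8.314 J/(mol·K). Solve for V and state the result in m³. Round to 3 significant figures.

0.0999 m³

From the ideal-gas law: V = nRT/P.
P = 424 mmHg = 56529 Pa; n = 2410 mmol = 2.410 mol; T = 8.61 °C = 281.8 K; R = 8.314 J/(mol·K).
V = 0.09987 m³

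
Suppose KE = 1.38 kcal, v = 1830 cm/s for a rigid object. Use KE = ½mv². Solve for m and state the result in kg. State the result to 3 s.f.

Rearranging: m = 2·KE/v².
KE = 1.38 kcal = 5774 J; v = 1830 cm/s = 18.30 m/s.
m = 34.48 kg

34.5 kg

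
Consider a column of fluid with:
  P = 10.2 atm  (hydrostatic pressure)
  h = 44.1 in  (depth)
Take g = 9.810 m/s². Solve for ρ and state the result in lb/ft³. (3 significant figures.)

Rearranging P = ρ·g·h for ρ: ρ = P/(g·h).
P = 10.2 atm = 1.034×10^6 Pa; h = 44.1 in = 1.120 m; g = 9.810 m/s².
ρ = 94054 kg/m³
94054 kg/m³ × (1 lb/ft³ / 16.02 kg/m³) = 5872 lb/ft³

5870 lb/ft³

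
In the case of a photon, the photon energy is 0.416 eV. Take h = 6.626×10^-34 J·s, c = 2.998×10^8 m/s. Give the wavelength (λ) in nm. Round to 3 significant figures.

2980 nm

Solving E = h·c/λ for λ: λ = hc/E.
E = 0.416 eV = 6.665×10^-20 J; h = 6.626×10^-34 J·s; c = 2.998×10^8 m/s.
λ = 2.980×10^-6 m
2.980×10^-6 m × (1 nm / 1.000×10^-9 m) = 2980 nm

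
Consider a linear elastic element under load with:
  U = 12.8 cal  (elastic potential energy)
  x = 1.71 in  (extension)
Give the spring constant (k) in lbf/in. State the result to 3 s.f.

Rearranging U = ½k·x² for k: k = 2U/x².
U = 12.8 cal = 53.56 J; x = 1.71 in = 0.04343 m.
k = 56777 N/m
56777 N/m × (1 lbf/in / 175.1 N/m) = 324.2 lbf/in

324 lbf/in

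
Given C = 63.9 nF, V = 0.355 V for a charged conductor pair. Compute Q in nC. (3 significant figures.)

22.7 nC

Solving C = Q/V for Q: Q = CV.
C = 63.9 nF = 6.390×10^-8 F; V = 0.355 V.
Q = 2.268×10^-8 C  (the unit combination reduces to A·s = C)
2.268×10^-8 C × (1 nC / 1.000×10^-9 C) = 22.68 nC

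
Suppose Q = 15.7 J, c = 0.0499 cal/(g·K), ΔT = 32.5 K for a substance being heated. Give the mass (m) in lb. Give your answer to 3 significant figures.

Rearranging Q = m·c·ΔT for m: m = Q/(c·ΔT).
Q = 15.7 J; c = 0.0499 cal/(g·K) = 208.8 J/(kg·K); ΔT = 32.5 K.
m = 0.002314 kg
0.002314 kg × (1 lb / 0.4536 kg) = 0.005101 lb

0.00510 lb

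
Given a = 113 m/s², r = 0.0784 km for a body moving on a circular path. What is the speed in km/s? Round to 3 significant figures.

0.0941 km/s

Solving a = v²/r for v: v = √(a·r).
a = 113 m/s²; r = 0.0784 km = 78.40 m.
v = 94.12 m/s
94.12 m/s × (1 km/s / 1000 m/s) = 0.09412 km/s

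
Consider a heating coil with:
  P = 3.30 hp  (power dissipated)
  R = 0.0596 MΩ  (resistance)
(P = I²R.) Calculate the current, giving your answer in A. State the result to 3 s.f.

Rearranging: I = √(P/R).
P = 3.30 hp = 2461 W; R = 0.0596 MΩ = 59600 Ω.
I = 0.2032 A

0.203 A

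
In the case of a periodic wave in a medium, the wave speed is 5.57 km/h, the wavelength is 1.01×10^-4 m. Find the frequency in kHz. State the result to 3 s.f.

15.3 kHz

Solving v = f·λ for f: f = v/λ.
v = 5.57 km/h = 1.547 m/s; λ = 1.01×10^-4 m.
f = 15319 Hz
15319 Hz × (1 kHz / 1000 Hz) = 15.32 kHz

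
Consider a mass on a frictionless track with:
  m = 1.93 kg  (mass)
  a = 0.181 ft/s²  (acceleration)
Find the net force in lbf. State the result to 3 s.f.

0.0239 lbf

From Newton's second law: F = m·a.
m = 1.93 kg; a = 0.181 ft/s² = 0.05517 m/s².
F = 0.1065 N
0.1065 N × (1 lbf / 4.448 N) = 0.02394 lbf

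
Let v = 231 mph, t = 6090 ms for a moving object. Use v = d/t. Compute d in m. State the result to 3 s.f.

Rearranging v = d/t for d: d = v·t.
v = 231 mph = 103.3 m/s; t = 6090 ms = 6.090 s.
d = 628.9 m

629 m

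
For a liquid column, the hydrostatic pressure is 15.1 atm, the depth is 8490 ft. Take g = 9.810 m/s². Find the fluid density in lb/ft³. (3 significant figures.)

3.76 lb/ft³

Rearranging: ρ = P/(g·h).
P = 15.1 atm = 1.530×10^6 Pa; h = 8490 ft = 2588 m; g = 9.810 m/s².
ρ = 60.27 kg/m³
60.27 kg/m³ × (1 lb/ft³ / 16.02 kg/m³) = 3.763 lb/ft³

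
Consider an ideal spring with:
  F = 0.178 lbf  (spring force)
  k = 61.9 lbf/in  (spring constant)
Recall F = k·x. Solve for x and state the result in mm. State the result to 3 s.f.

0.0730 mm

Rearranging F = k·x for x: x = F/k.
F = 0.178 lbf = 0.7918 N; k = 61.9 lbf/in = 10840 N/m.
x = 7.304×10^-5 m
7.304×10^-5 m × (1 mm / 0.001000 m) = 0.07304 mm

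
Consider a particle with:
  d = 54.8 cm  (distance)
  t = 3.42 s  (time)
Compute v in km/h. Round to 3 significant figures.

Directly: v = d/t.
d = 54.8 cm = 0.5480 m; t = 3.42 s.
v = 0.1602 m/s
0.1602 m/s × (1 km/h / 0.2778 m/s) = 0.5768 km/h

0.577 km/h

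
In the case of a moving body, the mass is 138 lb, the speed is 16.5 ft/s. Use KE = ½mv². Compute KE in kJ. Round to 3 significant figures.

KE is given directly by: KE = ½mv².
m = 138 lb = 62.60 kg; v = 16.5 ft/s = 5.029 m/s.
KE = 791.6 J
791.6 J × (1 kJ / 1000 J) = 0.7916 kJ

0.792 kJ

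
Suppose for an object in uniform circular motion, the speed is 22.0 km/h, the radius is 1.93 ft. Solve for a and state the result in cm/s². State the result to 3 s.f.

6350 cm/s²

a is given directly by: a = v²/r.
v = 22.0 km/h = 6.111 m/s; r = 1.93 ft = 0.5883 m.
a = 63.48 m/s²
63.48 m/s² × (1 cm/s² / 0.01000 m/s²) = 6348 cm/s²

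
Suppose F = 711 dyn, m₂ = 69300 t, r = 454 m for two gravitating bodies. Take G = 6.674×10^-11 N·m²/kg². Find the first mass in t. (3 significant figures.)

317 t

Solving F = G·m₁·m₂/r² for m₁: m₁ = F·r²/(G·m₂).
F = 711 dyn = 0.007110 N; m₂ = 69300 t = 6.930×10^7 kg; r = 454 m; G = 6.674×10^-11 N·m²/kg².
m₁ = 3.169×10^5 kg
3.169×10^5 kg × (1 t / 1000 kg) = 316.9 t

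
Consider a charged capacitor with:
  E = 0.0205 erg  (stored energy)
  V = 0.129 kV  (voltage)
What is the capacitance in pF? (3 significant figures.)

0.246 pF

Solving E = ½C·V² for C: C = 2E/V².
E = 0.0205 erg = 2.050×10^-9 J; V = 0.129 kV = 129.0 V.
C = 2.464×10^-13 F
2.464×10^-13 F × (1 pF / 1.000×10^-12 F) = 0.2464 pF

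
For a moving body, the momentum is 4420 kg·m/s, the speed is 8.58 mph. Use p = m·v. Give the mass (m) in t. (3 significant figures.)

Rearranging p = m·v for m: m = p/v.
p = 4420 kg·m/s; v = 8.58 mph = 3.836 m/s.
m = 1152 kg
1152 kg × (1 t / 1000 kg) = 1.152 t

1.15 t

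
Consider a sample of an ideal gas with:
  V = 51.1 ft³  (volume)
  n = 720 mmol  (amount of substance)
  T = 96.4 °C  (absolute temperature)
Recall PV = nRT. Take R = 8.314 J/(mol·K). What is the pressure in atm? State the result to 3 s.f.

0.0151 atm

From the ideal-gas law: P = nRT/V.
V = 51.1 ft³ = 1.447 m³; n = 720 mmol = 0.7200 mol; T = 96.4 °C = 369.5 K; R = 8.314 J/(mol·K).
P = 1529 Pa
1529 Pa × (1 atm / 1.013×10^5 Pa) = 0.01509 atm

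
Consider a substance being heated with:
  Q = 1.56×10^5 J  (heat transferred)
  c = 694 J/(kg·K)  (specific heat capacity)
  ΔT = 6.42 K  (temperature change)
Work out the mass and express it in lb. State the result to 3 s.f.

Rearranging: m = Q/(c·ΔT).
Q = 1.56×10^5 J; c = 694 J/(kg·K); ΔT = 6.42 K.
m = 35.01 kg
35.01 kg × (1 lb / 0.4536 kg) = 77.19 lb

77.2 lb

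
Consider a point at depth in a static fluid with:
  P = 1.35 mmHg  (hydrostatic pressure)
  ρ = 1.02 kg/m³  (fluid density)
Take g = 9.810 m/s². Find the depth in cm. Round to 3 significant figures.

Rearranging: h = P/(ρ·g).
P = 1.35 mmHg = 180.0 Pa; ρ = 1.02 kg/m³; g = 9.810 m/s².
h = 17.99 m
17.99 m × (1 cm / 0.01000 m) = 1799 cm

1800 cm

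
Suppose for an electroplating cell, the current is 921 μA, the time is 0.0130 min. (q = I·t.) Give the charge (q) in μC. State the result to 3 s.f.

718 μC

Directly: q = It.
I = 921 μA = 9.210×10^-4 A; t = 0.0130 min = 0.7800 s.
q = 7.184×10^-4 C  (the unit combination reduces to A·s = C)
7.184×10^-4 C × (1 μC / 1.000×10^-6 C) = 718.4 μC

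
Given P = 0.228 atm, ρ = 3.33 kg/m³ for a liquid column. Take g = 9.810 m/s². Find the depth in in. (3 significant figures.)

27800 in

Rearranging P = ρ·g·h for h: h = P/(ρ·g).
P = 0.228 atm = 23102 Pa; ρ = 3.33 kg/m³; g = 9.810 m/s².
h = 707.2 m
707.2 m × (1 in / 0.02540 m) = 27842 in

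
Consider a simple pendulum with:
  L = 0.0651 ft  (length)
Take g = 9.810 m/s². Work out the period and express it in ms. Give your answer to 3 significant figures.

283 ms

T is given directly by: T = 2π√(L/g).
L = 0.0651 ft = 0.01984 m; g = 9.810 m/s².
T = 0.2826 s
0.2826 s × (1 ms / 0.001000 s) = 282.6 ms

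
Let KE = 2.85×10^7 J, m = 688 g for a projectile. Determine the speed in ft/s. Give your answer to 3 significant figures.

Rearranging: v = √(2·KE/m).
KE = 2.85×10^7 J; m = 688 g = 0.6880 kg.
v = 9102 m/s
9102 m/s × (1 ft/s / 0.3048 m/s) = 29863 ft/s

29900 ft/s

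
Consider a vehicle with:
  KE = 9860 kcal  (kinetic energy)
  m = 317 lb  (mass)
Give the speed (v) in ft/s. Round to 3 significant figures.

Rearranging: v = √(2·KE/m).
KE = 9860 kcal = 4.125×10^7 J; m = 317 lb = 143.8 kg.
v = 757.5 m/s
757.5 m/s × (1 ft/s / 0.3048 m/s) = 2485 ft/s

2490 ft/s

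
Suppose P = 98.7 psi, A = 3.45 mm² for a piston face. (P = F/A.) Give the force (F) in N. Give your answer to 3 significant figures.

2.35 N

Rearranging P = F/A for F: F = P·A.
P = 98.7 psi = 6.805×10^5 Pa; A = 3.45 mm² = 3.450×10^-6 m².
F = 2.348 N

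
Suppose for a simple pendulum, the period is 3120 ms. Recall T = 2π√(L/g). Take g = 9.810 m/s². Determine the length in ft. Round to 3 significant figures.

Solving T = 2π√(L/g) for L: L = g·(T/2π)².
T = 3120 ms = 3.120 s; g = 9.810 m/s².
L = 2.419 m
2.419 m × (1 ft / 0.3048 m) = 7.936 ft

7.94 ft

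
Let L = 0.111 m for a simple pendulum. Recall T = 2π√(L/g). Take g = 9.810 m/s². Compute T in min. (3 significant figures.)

T is given directly by: T = 2π√(L/g).
L = 0.111 m; g = 9.810 m/s².
T = 0.6684 s
0.6684 s × (1 min / 60.00 s) = 0.01114 min

0.0111 min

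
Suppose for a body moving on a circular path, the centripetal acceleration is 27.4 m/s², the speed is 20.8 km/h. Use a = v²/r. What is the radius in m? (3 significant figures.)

1.22 m

Rearranging: r = v²/a.
a = 27.4 m/s²; v = 20.8 km/h = 5.778 m/s.
r = 1.218 m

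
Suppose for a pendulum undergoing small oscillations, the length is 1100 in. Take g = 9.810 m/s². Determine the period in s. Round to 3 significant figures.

10.6 s

T is given directly by: T = 2π√(L/g).
L = 1100 in = 27.94 m; g = 9.810 m/s².
T = 10.60 s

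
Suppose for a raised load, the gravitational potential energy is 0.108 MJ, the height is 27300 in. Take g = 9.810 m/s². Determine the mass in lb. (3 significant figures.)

Solving PE = m·g·h for m: m = PE/(g·h).
PE = 0.108 MJ = 1.080×10^5 J; h = 27300 in = 693.4 m; g = 9.810 m/s².
m = 15.88 kg
15.88 kg × (1 lb / 0.4536 kg) = 35.00 lb

35.0 lb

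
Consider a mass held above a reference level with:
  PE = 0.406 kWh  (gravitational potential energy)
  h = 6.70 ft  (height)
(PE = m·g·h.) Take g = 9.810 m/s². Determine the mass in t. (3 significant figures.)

Rearranging: m = PE/(g·h).
PE = 0.406 kWh = 1.462×10^6 J; h = 6.70 ft = 2.042 m; g = 9.810 m/s².
m = 72957 kg
72957 kg × (1 t / 1000 kg) = 72.96 t

73.0 t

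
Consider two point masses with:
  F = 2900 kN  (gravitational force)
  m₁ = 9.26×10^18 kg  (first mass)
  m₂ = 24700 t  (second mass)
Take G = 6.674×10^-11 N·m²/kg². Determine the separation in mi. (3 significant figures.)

45.1 mi

From Newton's law of gravitation: r = √(G·m₁m₂/F).
F = 2900 kN = 2.900×10^6 N; m₁ = 9.26×10^18 kg; m₂ = 24700 t = 2.470×10^7 kg; G = 6.674×10^-11 N·m²/kg².
r = 72552 m
72552 m × (1 mi / 1609 m) = 45.08 mi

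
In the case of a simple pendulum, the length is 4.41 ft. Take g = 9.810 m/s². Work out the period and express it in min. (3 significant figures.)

Directly: T = 2π√(L/g).
L = 4.41 ft = 1.344 m; g = 9.810 m/s².
T = 2.326 s
2.326 s × (1 min / 60.00 s) = 0.03876 min

0.0388 min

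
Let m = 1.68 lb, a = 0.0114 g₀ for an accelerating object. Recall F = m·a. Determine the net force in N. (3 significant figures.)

0.0852 N

F is given directly by: F = m·a.
m = 1.68 lb = 0.7620 kg; a = 0.0114 g₀ = 0.1118 m/s².
F = 0.08519 N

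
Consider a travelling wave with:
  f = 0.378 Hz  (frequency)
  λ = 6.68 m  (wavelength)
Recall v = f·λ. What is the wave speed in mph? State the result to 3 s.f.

v is given directly by: v = fλ.
f = 0.378 Hz; λ = 6.68 m.
v = 2.525 m/s
2.525 m/s × (1 mph / 0.4470 m/s) = 5.648 mph

5.65 mph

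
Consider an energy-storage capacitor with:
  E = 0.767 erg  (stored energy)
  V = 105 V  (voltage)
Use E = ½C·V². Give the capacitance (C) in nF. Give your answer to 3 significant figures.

0.0139 nF

Rearranging: C = 2E/V².
E = 0.767 erg = 7.670×10^-8 J; V = 105 V.
C = 1.391×10^-11 F
1.391×10^-11 F × (1 nF / 1.000×10^-9 F) = 0.01391 nF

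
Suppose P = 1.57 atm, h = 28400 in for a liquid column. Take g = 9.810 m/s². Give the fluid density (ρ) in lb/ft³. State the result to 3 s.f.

1.40 lb/ft³

Rearranging: ρ = P/(g·h).
P = 1.57 atm = 1.591×10^5 Pa; h = 28400 in = 721.4 m; g = 9.810 m/s².
ρ = 22.48 kg/m³
22.48 kg/m³ × (1 lb/ft³ / 16.02 kg/m³) = 1.403 lb/ft³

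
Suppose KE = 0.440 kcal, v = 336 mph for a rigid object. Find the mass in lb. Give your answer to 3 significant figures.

0.360 lb

Rearranging KE = ½mv² for m: m = 2·KE/v².
KE = 0.440 kcal = 1841 J; v = 336 mph = 150.2 m/s.
m = 0.1632 kg
0.1632 kg × (1 lb / 0.4536 kg) = 0.3598 lb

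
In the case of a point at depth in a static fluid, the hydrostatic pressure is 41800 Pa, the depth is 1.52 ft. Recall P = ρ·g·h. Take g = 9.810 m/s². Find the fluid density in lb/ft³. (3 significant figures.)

574 lb/ft³

Rearranging: ρ = P/(g·h).
P = 41800 Pa; h = 1.52 ft = 0.4633 m; g = 9.810 m/s².
ρ = 9197 kg/m³
9197 kg/m³ × (1 lb/ft³ / 16.02 kg/m³) = 574.2 lb/ft³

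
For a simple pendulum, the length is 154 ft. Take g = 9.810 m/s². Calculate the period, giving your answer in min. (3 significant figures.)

Directly: T = 2π√(L/g).
L = 154 ft = 46.94 m; g = 9.810 m/s².
T = 13.74 s
13.74 s × (1 min / 60.00 s) = 0.2291 min

0.229 min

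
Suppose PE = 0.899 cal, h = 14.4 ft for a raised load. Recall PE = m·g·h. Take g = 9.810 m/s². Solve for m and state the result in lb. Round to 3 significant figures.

0.193 lb

Rearranging: m = PE/(g·h).
PE = 0.899 cal = 3.761 J; h = 14.4 ft = 4.389 m; g = 9.810 m/s².
m = 0.08736 kg
0.08736 kg × (1 lb / 0.4536 kg) = 0.1926 lb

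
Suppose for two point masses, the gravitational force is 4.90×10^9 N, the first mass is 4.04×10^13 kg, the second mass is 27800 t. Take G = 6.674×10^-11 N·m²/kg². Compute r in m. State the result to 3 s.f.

3.91 m

From Newton's law of gravitation: r = √(G·m₁m₂/F).
F = 4.90×10^9 N; m₁ = 4.04×10^13 kg; m₂ = 27800 t = 2.780×10^7 kg; G = 6.674×10^-11 N·m²/kg².
r = 3.911 m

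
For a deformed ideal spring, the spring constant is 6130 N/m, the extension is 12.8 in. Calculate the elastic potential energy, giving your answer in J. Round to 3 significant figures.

Directly: U = ½kx².
k = 6130 N/m; x = 12.8 in = 0.3251 m.
U = 324.0 J

324 J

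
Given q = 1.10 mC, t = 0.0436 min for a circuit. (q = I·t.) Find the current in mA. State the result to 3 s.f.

Rearranging q = I·t for I: I = q/t.
q = 1.10 mC = 0.001100 C; t = 0.0436 min = 2.616 s.
I = 4.205×10^-4 A
4.205×10^-4 A × (1 mA / 0.001000 A) = 0.4205 mA

0.420 mA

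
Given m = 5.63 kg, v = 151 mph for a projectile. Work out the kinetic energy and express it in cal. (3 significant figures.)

3070 cal

KE is given directly by: KE = ½mv².
m = 5.63 kg; v = 151 mph = 67.50 m/s.
KE = 12827 J
12827 J × (1 cal / 4.184 J) = 3066 cal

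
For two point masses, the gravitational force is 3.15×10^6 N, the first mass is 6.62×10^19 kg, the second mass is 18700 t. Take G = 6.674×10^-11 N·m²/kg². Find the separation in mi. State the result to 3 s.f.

Rearranging: r = √(G·m₁m₂/F).
F = 3.15×10^6 N; m₁ = 6.62×10^19 kg; m₂ = 18700 t = 1.870×10^7 kg; G = 6.674×10^-11 N·m²/kg².
r = 1.620×10^5 m
1.620×10^5 m × (1 mi / 1609 m) = 100.6 mi

101 mi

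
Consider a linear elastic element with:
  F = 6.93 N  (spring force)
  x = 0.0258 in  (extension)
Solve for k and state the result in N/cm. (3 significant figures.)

106 N/cm

From Hooke's law: k = F/x.
F = 6.93 N; x = 0.0258 in = 6.553×10^-4 m.
k = 10575 N/m
10575 N/m × (1 N/cm / 100.0 N/m) = 105.7 N/cm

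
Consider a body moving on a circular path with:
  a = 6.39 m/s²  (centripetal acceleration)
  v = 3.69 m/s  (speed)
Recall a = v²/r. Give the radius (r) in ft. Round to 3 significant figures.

Solving a = v²/r for r: r = v²/a.
a = 6.39 m/s²; v = 3.69 m/s.
r = 2.131 m
2.131 m × (1 ft / 0.3048 m) = 6.991 ft

6.99 ft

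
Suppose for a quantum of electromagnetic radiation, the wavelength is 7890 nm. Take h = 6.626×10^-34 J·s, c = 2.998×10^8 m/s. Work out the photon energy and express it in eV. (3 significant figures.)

Directly: E = hc/λ.
λ = 7890 nm = 7.890×10^-6 m; h = 6.626×10^-34 J·s; c = 2.998×10^8 m/s.
E = 2.518×10^-20 J
2.518×10^-20 J × (1 eV / 1.602×10^-19 J) = 0.1571 eV

0.157 eV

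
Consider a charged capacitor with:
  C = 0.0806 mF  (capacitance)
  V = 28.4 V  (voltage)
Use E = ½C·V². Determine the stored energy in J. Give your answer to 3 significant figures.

0.0325 J

Directly: E = ½CV².
C = 0.0806 mF = 8.060×10^-5 F; V = 28.4 V.
E = 0.03250 J  (the unit combination reduces to kg·m²/s² = J)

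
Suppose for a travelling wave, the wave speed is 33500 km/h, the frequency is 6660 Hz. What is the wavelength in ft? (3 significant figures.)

4.58 ft

Solving v = f·λ for λ: λ = v/f.
v = 33500 km/h = 9306 m/s; f = 6660 Hz.
λ = 1.397 m
1.397 m × (1 ft / 0.3048 m) = 4.584 ft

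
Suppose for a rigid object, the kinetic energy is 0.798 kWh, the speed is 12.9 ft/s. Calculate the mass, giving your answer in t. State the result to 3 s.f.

Rearranging: m = 2·KE/v².
KE = 0.798 kWh = 2.873×10^6 J; v = 12.9 ft/s = 3.932 m/s.
m = 3.716×10^5 kg
3.716×10^5 kg × (1 t / 1000 kg) = 371.6 t

372 t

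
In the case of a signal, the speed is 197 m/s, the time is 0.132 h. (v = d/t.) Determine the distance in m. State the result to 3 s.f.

93600 m

Rearranging: d = v·t.
v = 197 m/s; t = 0.132 h = 475.2 s.
d = 93614 m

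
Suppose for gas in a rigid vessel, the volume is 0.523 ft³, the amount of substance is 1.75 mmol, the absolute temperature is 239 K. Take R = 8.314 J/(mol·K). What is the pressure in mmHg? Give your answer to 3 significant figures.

1.76 mmHg

P is given directly by: P = nRT/V.
V = 0.523 ft³ = 0.01481 m³; n = 1.75 mmol = 0.001750 mol; T = 239 K; R = 8.314 J/(mol·K).
P = 234.8 Pa
234.8 Pa × (1 mmHg / 133.3 Pa) = 1.761 mmHg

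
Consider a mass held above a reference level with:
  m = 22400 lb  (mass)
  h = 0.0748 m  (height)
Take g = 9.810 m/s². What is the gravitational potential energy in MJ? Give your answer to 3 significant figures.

PE is given directly by: PE = mgh.
m = 22400 lb = 10160 kg; h = 0.0748 m; g = 9.810 m/s².
PE = 7456 J  (the unit combination reduces to kg·m²/s² = J)
7456 J × (1 MJ / 1.000×10^6 J) = 0.007456 MJ

0.00746 MJ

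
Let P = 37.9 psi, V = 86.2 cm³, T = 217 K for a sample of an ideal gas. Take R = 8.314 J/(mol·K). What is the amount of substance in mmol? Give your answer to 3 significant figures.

From the ideal-gas law: n = PV/(RT).
P = 37.9 psi = 2.613×10^5 Pa; V = 86.2 cm³ = 8.620×10^-5 m³; T = 217 K; R = 8.314 J/(mol·K).
n = 0.01249 mol
0.01249 mol × (1 mmol / 0.001000 mol) = 12.49 mmol

12.5 mmol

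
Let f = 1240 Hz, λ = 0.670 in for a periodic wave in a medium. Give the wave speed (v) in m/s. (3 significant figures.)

21.1 m/s

Directly: v = fλ.
f = 1240 Hz; λ = 0.670 in = 0.01702 m.
v = 21.10 m/s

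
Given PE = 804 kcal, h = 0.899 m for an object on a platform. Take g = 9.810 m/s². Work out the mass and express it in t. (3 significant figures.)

Solving PE = m·g·h for m: m = PE/(g·h).
PE = 804 kcal = 3.364×10^6 J; h = 0.899 m; g = 9.810 m/s².
m = 3.814×10^5 kg
3.814×10^5 kg × (1 t / 1000 kg) = 381.4 t

381 t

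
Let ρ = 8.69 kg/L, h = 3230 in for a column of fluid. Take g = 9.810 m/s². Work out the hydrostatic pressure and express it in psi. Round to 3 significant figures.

Directly: P = ρgh.
ρ = 8.69 kg/L = 8690 kg/m³; h = 3230 in = 82.04 m; g = 9.810 m/s².
P = 6.994×10^6 Pa
6.994×10^6 Pa × (1 psi / 6895 Pa) = 1014 psi

1010 psi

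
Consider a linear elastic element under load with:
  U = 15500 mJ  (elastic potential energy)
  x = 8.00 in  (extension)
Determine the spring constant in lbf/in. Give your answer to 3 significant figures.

Rearranging: k = 2U/x².
U = 15500 mJ = 15.50 J; x = 8.00 in = 0.2032 m.
k = 750.8 N/m
750.8 N/m × (1 lbf/in / 175.1 N/m) = 4.287 lbf/in

4.29 lbf/in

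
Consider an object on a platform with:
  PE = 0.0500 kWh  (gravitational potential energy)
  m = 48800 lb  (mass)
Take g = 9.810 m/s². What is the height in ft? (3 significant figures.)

Solving PE = m·g·h for h: h = PE/(m·g).
PE = 0.0500 kWh = 1.800×10^5 J; m = 48800 lb = 22135 kg; g = 9.810 m/s².
h = 0.8289 m
0.8289 m × (1 ft / 0.3048 m) = 2.720 ft

2.72 ft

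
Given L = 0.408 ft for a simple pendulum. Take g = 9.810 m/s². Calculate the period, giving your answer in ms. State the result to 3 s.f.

707 ms

Directly: T = 2π√(L/g).
L = 0.408 ft = 0.1244 m; g = 9.810 m/s².
T = 0.7074 s
0.7074 s × (1 ms / 0.001000 s) = 707.4 ms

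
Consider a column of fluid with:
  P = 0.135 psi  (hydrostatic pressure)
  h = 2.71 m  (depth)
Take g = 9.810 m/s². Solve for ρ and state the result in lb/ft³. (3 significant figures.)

2.19 lb/ft³

Solving P = ρ·g·h for ρ: ρ = P/(g·h).
P = 0.135 psi = 930.8 Pa; h = 2.71 m; g = 9.810 m/s².
ρ = 35.01 kg/m³
35.01 kg/m³ × (1 lb/ft³ / 16.02 kg/m³) = 2.186 lb/ft³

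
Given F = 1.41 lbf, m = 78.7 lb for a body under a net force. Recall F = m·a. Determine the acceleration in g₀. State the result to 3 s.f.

From Newton's second law: a = F/m.
F = 1.41 lbf = 6.272 N; m = 78.7 lb = 35.70 kg.
a = 0.1757 m/s²
0.1757 m/s² × (1 g₀ / 9.807 m/s²) = 0.01792 g₀

0.0179 g₀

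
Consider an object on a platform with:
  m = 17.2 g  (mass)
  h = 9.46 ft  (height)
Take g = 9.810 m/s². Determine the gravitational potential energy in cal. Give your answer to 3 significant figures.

Directly: PE = mgh.
m = 17.2 g = 0.01720 kg; h = 9.46 ft = 2.883 m; g = 9.810 m/s².
PE = 0.4865 J  (the unit combination reduces to kg·m²/s² = J)
0.4865 J × (1 cal / 4.184 J) = 0.1163 cal

0.116 cal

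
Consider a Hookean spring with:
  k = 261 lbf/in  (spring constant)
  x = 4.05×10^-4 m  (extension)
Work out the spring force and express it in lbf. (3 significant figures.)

Directly: F = kx.
k = 261 lbf/in = 45708 N/m; x = 4.05×10^-4 m.
F = 18.51 N
18.51 N × (1 lbf / 4.448 N) = 4.162 lbf

4.16 lbf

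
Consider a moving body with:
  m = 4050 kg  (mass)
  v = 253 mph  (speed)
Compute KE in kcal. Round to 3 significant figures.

6190 kcal

KE is given directly by: KE = ½mv².
m = 4050 kg; v = 253 mph = 113.1 m/s.
KE = 2.590×10^7 J  (the unit combination reduces to kg·m²/s² = J)
2.590×10^7 J × (1 kcal / 4184 J) = 6191 kcal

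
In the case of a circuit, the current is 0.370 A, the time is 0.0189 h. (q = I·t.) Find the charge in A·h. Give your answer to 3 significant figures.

Directly: q = It.
I = 0.370 A; t = 0.0189 h = 68.04 s.
q = 25.17 C  (the unit combination reduces to A·s = C)
25.17 C × (1 A·h / 3600 C) = 0.006993 A·h

0.00699 A·h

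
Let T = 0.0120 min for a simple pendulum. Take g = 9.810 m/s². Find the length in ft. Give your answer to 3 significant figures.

Rearranging: L = g·(T/2π)².
T = 0.0120 min = 0.7200 s; g = 9.810 m/s².
L = 0.1288 m
0.1288 m × (1 ft / 0.3048 m) = 0.4226 ft

0.423 ft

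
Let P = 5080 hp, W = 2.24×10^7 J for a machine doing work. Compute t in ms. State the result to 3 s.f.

Rearranging: t = W/P.
P = 5080 hp = 3.788×10^6 W; W = 2.24×10^7 J.
t = 5.913 s
5.913 s × (1 ms / 0.001000 s) = 5913 ms

5910 ms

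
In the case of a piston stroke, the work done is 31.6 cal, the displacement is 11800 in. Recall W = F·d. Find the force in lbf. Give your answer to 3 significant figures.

Rearranging W = F·d for F: F = W/d.
W = 31.6 cal = 132.2 J; d = 11800 in = 299.7 m.
F = 0.4411 N  (the unit combination reduces to kg·m/s² = N)
0.4411 N × (1 lbf / 4.448 N) = 0.09917 lbf

0.0992 lbf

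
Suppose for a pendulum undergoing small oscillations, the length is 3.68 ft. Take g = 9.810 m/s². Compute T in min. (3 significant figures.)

Directly: T = 2π√(L/g).
L = 3.68 ft = 1.122 m; g = 9.810 m/s².
T = 2.125 s
2.125 s × (1 min / 60.00 s) = 0.03541 min

0.0354 min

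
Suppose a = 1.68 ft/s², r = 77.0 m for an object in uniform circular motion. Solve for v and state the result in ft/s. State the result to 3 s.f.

Rearranging a = v²/r for v: v = √(a·r).
a = 1.68 ft/s² = 0.5121 m/s²; r = 77.0 m.
v = 6.279 m/s
6.279 m/s × (1 ft/s / 0.3048 m/s) = 20.60 ft/s

20.6 ft/s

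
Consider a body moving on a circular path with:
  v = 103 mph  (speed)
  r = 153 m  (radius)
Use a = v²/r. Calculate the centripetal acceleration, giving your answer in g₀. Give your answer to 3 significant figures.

Directly: a = v²/r.
v = 103 mph = 46.05 m/s; r = 153 m.
a = 13.86 m/s²
13.86 m/s² × (1 g₀ / 9.807 m/s²) = 1.413 g₀

1.41 g₀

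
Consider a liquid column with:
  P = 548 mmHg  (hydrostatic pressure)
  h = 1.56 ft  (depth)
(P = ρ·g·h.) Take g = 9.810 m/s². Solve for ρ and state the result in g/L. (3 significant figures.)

Solving P = ρ·g·h for ρ: ρ = P/(g·h).
P = 548 mmHg = 73060 Pa; h = 1.56 ft = 0.4755 m; g = 9.810 m/s².
ρ = 15663 kg/m³
Since 1 g/L = 1 kg/m³, 15663 g/L.

15700 g/L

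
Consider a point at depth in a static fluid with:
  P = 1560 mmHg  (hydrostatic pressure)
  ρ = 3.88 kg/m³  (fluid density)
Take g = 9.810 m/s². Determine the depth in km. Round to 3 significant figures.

Solving P = ρ·g·h for h: h = P/(ρ·g).
P = 1560 mmHg = 2.080×10^5 Pa; ρ = 3.88 kg/m³; g = 9.810 m/s².
h = 5464 m
5464 m × (1 km / 1000 m) = 5.464 km

5.46 km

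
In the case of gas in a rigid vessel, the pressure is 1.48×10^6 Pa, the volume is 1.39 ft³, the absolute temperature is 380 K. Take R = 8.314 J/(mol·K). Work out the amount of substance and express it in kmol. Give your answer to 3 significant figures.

0.0184 kmol

Solving PV = nRT for n: n = PV/(RT).
P = 1.48×10^6 Pa; V = 1.39 ft³ = 0.03936 m³; T = 380 K; R = 8.314 J/(mol·K).
n = 18.44 mol
18.44 mol × (1 kmol / 1000 mol) = 0.01844 kmol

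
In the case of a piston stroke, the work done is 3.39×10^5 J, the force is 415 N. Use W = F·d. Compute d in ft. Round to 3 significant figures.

Rearranging W = F·d for d: d = W/F.
W = 3.39×10^5 J; F = 415 N.
d = 816.9 m
816.9 m × (1 ft / 0.3048 m) = 2680 ft

2680 ft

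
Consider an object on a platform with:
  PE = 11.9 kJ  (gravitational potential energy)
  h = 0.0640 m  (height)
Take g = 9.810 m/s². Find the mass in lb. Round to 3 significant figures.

Solving PE = m·g·h for m: m = PE/(g·h).
PE = 11.9 kJ = 11900 J; h = 0.0640 m; g = 9.810 m/s².
m = 18954 kg
18954 kg × (1 lb / 0.4536 kg) = 41786 lb

41800 lb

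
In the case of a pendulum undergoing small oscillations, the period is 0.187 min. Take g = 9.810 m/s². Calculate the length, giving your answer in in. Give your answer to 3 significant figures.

1230 in

Rearranging: L = g·(T/2π)².
T = 0.187 min = 11.22 s; g = 9.810 m/s².
L = 31.28 m
31.28 m × (1 in / 0.02540 m) = 1232 in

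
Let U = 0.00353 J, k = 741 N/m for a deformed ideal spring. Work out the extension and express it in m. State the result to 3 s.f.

0.00309 m

Solving U = ½k·x² for x: x = √(2U/k).
U = 0.00353 J; k = 741 N/m.
x = 0.003087 m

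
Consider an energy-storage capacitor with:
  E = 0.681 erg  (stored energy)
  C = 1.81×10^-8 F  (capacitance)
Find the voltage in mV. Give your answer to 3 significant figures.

Rearranging: V = √(2E/C).
E = 0.681 erg = 6.810×10^-8 J; C = 1.81×10^-8 F.
V = 2.743 V  (the unit combination reduces to kg·m²/(A·s³) = V)
2.743 V × (1 mV / 0.001000 V) = 2743 mV

2740 mV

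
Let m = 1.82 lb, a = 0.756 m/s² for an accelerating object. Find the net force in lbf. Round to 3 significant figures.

F is given directly by: F = m·a.
m = 1.82 lb = 0.8255 kg; a = 0.756 m/s².
F = 0.6241 N
0.6241 N × (1 lbf / 4.448 N) = 0.1403 lbf

0.140 lbf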